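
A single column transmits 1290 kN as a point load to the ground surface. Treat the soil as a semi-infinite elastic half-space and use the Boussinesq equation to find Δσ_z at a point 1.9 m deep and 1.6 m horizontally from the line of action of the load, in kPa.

Δσ_z ≈ 44.7 kPa

Boussinesq vertical stress below a point load on an elastic half-space:
Δσ_z = 3P/(2πz²) · [1 + (r/z)²]^(−5/2)
r/z = 1.6/1.9 = 0.84211; [1+(r/z)²]^(−5/2) = 0.26185.
Δσ_z = 3×1290/(2π×1.9²) × 0.26185 = 170.62 × 0.26185 = 44.68 kPa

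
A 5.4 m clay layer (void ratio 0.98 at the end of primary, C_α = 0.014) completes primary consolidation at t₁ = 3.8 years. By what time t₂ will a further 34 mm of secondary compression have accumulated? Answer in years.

t₂ ≈ 29.5 years

S_s = C_α·H/(1+e_p)·log₁₀(t₂/t₁) ⇒ log₁₀(t₂/t₁) = S_s·(1+e_p)/(C_α·H).
log₁₀(t₂/t₁) = 0.034 × (1+0.98) / (0.014×5.4) = 0.8905
t₂ = t₁ × 10^0.8905 = 3.8 × 7.771 = 29.53 years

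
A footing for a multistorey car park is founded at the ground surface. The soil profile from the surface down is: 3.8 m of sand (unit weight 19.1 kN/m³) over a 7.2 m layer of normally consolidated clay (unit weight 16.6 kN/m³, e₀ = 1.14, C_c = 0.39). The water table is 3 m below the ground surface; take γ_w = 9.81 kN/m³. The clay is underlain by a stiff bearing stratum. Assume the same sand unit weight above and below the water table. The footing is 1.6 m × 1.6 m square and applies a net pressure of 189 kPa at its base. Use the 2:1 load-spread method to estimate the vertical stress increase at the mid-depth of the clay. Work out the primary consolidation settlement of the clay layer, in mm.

Mid-depth of clay below the ground surface: z = 3.8 + 7.2/2 = 7.4 m.
Total vertical stress at mid-clay: σ_v = 19.1×3.8 + 16.6×3.6 = 132.34 kPa.
Pore pressure: u = 9.81×(7.4 − 3) = 43.164 kPa.
Initial effective stress: σ'_0 = σ_v − u = 132.34 − 43.164 = 89.176 kPa.
Stress increase at mid-clay by the 2:1 spreading method:
Δσ = qBL/((B+z)(L+z)) = 189×1.6×1.6/((1.6+7.4)(1.6+7.4)) = 5.9733 kPa
Final effective stress: σ'_f = σ'_0 + Δσ = 89.176 + 5.9733 = 95.149 kPa.
Normally consolidated clay, so the full stress increment lies on the virgin compression line:
S_c = C_c·H/(1+e₀)·log₁₀(σ'_f/σ'_0) = 0.39×7.2/(1+1.14)×log₁₀(95.149/89.176)
    = 1.3121 × 0.028156 = 0.03694 m

S_c ≈ 36.9 mm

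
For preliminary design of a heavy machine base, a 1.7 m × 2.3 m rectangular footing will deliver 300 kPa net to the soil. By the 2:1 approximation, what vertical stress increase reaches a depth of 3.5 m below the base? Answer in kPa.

Δσ_z ≈ 38.9 kPa

By the 2:1 method the load spreads at 1 horizontal : 2 vertical, so at depth z the loaded area has grown by z in each plan dimension:
Δσ = qBL/((B+z)(L+z)) = 300×1.7×2.3/((1.7+3.5)(2.3+3.5)) = 38.893 kPa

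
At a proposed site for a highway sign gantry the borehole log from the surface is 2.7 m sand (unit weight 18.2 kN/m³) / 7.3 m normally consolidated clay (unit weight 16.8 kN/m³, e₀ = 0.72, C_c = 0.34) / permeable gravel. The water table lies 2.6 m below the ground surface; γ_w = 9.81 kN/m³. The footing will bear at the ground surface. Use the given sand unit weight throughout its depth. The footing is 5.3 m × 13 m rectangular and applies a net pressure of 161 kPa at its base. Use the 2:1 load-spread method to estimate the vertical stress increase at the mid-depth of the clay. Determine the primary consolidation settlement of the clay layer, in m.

S_c ≈ 0.321 m

Mid-depth of clay below the ground surface: z = 2.7 + 7.3/2 = 6.35 m.
Total vertical stress at mid-clay: σ_v = 18.2×2.7 + 16.8×3.65 = 110.46 kPa.
Pore pressure: u = 9.81×(6.35 − 2.6) = 36.788 kPa.
Initial effective stress: σ'_0 = σ_v − u = 110.46 − 36.788 = 73.672 kPa.
Stress increase at mid-clay by the 2:1 spreading method:
Δσ = qBL/((B+z)(L+z)) = 161×5.3×13/((5.3+6.35)(13+6.35)) = 49.208 kPa
Final effective stress: σ'_f = σ'_0 + Δσ = 73.672 + 49.208 = 122.88 kPa.
Normally consolidated clay, so the full stress increment lies on the virgin compression line:
S_c = C_c·H/(1+e₀)·log₁₀(σ'_f/σ'_0) = 0.34×7.3/(1+0.72)×log₁₀(122.88/73.672)
    = 1.443 × 0.22218 = 0.3206 m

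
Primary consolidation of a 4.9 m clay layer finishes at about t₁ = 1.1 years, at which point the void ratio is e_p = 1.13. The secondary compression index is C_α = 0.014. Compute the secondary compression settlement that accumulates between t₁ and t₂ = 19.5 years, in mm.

S_s ≈ 40.2 mm

Secondary compression: S_s = C_α·H/(1+e_p)·log₁₀(t₂/t₁)
S_s = 0.014×4.9/(1+1.13)×log₁₀(19.5/1.1)
    = 0.03221 × 1.249 = 0.04021 m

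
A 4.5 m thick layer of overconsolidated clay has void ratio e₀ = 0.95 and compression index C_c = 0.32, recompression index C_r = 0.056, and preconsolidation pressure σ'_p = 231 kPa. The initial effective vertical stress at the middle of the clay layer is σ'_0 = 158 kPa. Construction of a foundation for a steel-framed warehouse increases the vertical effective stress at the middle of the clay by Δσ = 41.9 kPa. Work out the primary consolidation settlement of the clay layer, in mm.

S_c ≈ 13.2 mm

Final effective stress: σ'_f = 158 + 41.9 = 199.9 kPa.
σ'_f = 199.9 ≤ σ'_p = 231 kPa, so the clay remains overconsolidated and only the recompression index applies:
S_c = C_r·H/(1+e₀)·log₁₀(σ'_f/σ'_0) = 0.056×4.5/1.95×log₁₀(199.9/158)
    = 0.12923 × 0.10216 = 0.0132 m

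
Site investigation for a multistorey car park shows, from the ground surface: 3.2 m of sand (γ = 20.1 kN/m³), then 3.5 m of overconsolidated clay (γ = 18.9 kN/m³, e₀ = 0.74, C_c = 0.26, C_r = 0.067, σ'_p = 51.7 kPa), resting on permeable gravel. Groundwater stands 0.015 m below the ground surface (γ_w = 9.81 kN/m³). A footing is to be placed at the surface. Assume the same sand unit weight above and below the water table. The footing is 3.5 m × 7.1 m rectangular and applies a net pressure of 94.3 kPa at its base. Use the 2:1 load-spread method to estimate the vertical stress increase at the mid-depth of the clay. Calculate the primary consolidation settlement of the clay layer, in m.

Mid-depth of clay below the ground surface: z = 3.2 + 3.5/2 = 4.95 m.
Total vertical stress at mid-clay: σ_v = 20.1×3.2 + 18.9×1.75 = 97.395 kPa.
Pore pressure: u = 9.81×(4.95 − 0.015) = 48.412 kPa.
Initial effective stress: σ'_0 = σ_v − u = 97.395 − 48.412 = 48.983 kPa.
Stress increase at mid-clay by the 2:1 spreading method:
Δσ = qBL/((B+z)(L+z)) = 94.3×3.5×7.1/((3.5+4.95)(7.1+4.95)) = 23.014 kPa
Final effective stress: σ'_f = 48.983 + 23.014 = 71.997 kPa.
σ'_f = 71.997 > σ'_p = 51.7 kPa, so the stress path crosses the preconsolidation pressure — recompression up to σ'_p, then virgin compression beyond:
S_c = H/(1+e₀)·[C_r·log₁₀(σ'_p/σ'_0) + C_c·log₁₀(σ'_f/σ'_p)]
    = 3.5/1.74 × [0.067×log₁₀(51.7/48.983) + 0.26×log₁₀(71.997/51.7)]
    = 2.0115 × [0.0015708 + 0.037394] = 0.07838 m

S_c ≈ 0.0784 m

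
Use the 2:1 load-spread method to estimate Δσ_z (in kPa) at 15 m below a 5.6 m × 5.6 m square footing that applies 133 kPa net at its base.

Δσ_z ≈ 9.83 kPa

By the 2:1 method the load spreads at 1 horizontal : 2 vertical, so at depth z the loaded area has grown by z in each plan dimension:
Δσ = qBL/((B+z)(L+z)) = 133×5.6×5.6/((5.6+15)(5.6+15)) = 9.8286 kPa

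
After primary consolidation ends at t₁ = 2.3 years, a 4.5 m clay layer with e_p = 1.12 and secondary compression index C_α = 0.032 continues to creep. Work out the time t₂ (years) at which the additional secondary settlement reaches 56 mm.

S_s = C_α·H/(1+e_p)·log₁₀(t₂/t₁) ⇒ log₁₀(t₂/t₁) = S_s·(1+e_p)/(C_α·H).
log₁₀(t₂/t₁) = 0.056 × (1+1.12) / (0.032×4.5) = 0.8244
t₂ = t₁ × 10^0.8244 = 2.3 × 6.675 = 15.35 years

t₂ ≈ 15.4 years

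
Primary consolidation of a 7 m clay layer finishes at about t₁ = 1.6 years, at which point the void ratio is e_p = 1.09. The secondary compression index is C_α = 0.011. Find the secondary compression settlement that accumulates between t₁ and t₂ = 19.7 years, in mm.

Secondary compression: S_s = C_α·H/(1+e_p)·log₁₀(t₂/t₁)
S_s = 0.011×7/(1+1.09)×log₁₀(19.7/1.6)
    = 0.03684 × 1.09 = 0.04017 m

S_s ≈ 40.2 mm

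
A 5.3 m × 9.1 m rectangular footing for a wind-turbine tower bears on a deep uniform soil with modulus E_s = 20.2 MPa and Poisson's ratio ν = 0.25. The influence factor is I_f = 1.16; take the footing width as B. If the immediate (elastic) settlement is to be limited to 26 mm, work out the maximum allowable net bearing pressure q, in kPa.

E_s = 20.2 MPa = 20200 kPa.
S_e = q·B·(1−ν²)/E_s · I_f  ⇒  q = S_e·E_s / (B·(1−ν²)·I_f).
q = 0.026 × 20200 / (5.3 × 0.9375 × 1.16) = 91.12 kPa

q ≈ 91.1 kPa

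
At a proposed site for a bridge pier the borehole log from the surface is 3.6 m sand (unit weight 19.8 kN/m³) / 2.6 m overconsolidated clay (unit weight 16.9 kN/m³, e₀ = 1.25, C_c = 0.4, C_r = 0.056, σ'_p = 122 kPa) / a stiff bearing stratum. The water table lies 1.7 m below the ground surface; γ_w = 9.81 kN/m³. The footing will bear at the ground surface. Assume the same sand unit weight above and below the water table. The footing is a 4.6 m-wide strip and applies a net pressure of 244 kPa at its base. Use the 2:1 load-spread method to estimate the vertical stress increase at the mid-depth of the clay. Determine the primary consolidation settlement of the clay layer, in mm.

Mid-depth of clay below the ground surface: z = 3.6 + 2.6/2 = 4.9 m.
Total vertical stress at mid-clay: σ_v = 19.8×3.6 + 16.9×1.3 = 93.25 kPa.
Pore pressure: u = 9.81×(4.9 − 1.7) = 31.392 kPa.
Initial effective stress: σ'_0 = σ_v − u = 93.25 − 31.392 = 61.858 kPa.
Stress increase at mid-clay by the 2:1 spreading method:
Δσ = qB/(B+z) = 244×4.6/(4.6+4.9) = 118.15 kPa
Final effective stress: σ'_f = 61.858 + 118.15 = 180.01 kPa.
σ'_f = 180.01 > σ'_p = 122 kPa, so the stress path crosses the preconsolidation pressure — recompression up to σ'_p, then virgin compression beyond:
S_c = H/(1+e₀)·[C_r·log₁₀(σ'_p/σ'_0) + C_c·log₁₀(σ'_f/σ'_p)]
    = 2.6/2.25 × [0.056×log₁₀(122/61.858) + 0.4×log₁₀(180.01/122)]
    = 1.1556 × [0.016518 + 0.067575] = 0.09718 m

S_c ≈ 97.2 mm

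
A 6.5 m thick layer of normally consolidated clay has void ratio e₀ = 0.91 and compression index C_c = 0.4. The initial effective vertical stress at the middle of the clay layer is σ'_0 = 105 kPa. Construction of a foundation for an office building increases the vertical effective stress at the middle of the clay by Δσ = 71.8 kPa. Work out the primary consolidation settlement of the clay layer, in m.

Final effective stress: σ'_f = σ'_0 + Δσ = 105 + 71.8 = 176.8 kPa.
Normally consolidated clay, so the full stress increment lies on the virgin compression line:
S_c = C_c·H/(1+e₀)·log₁₀(σ'_f/σ'_0) = 0.4×6.5/(1+0.91)×log₁₀(176.8/105)
    = 1.3613 × 0.22629 = 0.308 m

S_c ≈ 0.308 m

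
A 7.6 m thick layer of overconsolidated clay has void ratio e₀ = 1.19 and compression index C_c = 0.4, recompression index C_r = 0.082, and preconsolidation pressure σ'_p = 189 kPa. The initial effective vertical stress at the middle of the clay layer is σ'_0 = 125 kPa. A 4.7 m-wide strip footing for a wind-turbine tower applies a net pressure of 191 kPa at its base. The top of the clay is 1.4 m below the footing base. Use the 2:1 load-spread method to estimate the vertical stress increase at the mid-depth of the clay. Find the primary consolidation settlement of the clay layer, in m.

Mid-depth of clay below the footing base: z = 1.4 + 7.6/2 = 5.2 m.
Stress increase at mid-clay by the 2:1 spreading method:
Δσ = qB/(B+z) = 191×4.7/(4.7+5.2) = 90.677 kPa
Final effective stress: σ'_f = 125 + 90.677 = 215.68 kPa.
σ'_f = 215.68 > σ'_p = 189 kPa, so the stress path crosses the preconsolidation pressure — recompression up to σ'_p, then virgin compression beyond:
S_c = H/(1+e₀)·[C_r·log₁₀(σ'_p/σ'_0) + C_c·log₁₀(σ'_f/σ'_p)]
    = 7.6/2.19 × [0.082×log₁₀(189/125) + 0.4×log₁₀(215.68/189)]
    = 3.4703 × [0.014723 + 0.022939] = 0.1307 m

S_c ≈ 0.131 m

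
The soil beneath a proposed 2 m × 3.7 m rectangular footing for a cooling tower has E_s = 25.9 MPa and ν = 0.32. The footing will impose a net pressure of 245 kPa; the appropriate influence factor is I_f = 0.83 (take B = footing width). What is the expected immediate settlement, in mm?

Immediate (elastic) settlement: S_e = q·B·(1−ν²)/E_s · I_f.
E_s = 25.9 MPa = 25900 kPa.
S_e = 245 × 2 × (1 − 0.32²) / 25900 × 0.83
    = 245 × 2 × 0.8976 / 25900 × 0.83
    = 0.01409 m = 14.09 mm

S_e ≈ 14.1 mm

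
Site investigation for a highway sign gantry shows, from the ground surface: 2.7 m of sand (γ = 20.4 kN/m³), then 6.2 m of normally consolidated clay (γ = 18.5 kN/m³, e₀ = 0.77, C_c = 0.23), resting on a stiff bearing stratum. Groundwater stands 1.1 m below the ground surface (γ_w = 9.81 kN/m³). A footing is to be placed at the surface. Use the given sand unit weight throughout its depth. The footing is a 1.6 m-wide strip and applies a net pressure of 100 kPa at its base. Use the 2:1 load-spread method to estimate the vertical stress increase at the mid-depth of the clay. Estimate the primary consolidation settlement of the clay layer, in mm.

S_c ≈ 98.7 mm

Mid-depth of clay below the ground surface: z = 2.7 + 6.2/2 = 5.8 m.
Total vertical stress at mid-clay: σ_v = 20.4×2.7 + 18.5×3.1 = 112.43 kPa.
Pore pressure: u = 9.81×(5.8 − 1.1) = 46.107 kPa.
Initial effective stress: σ'_0 = σ_v − u = 112.43 − 46.107 = 66.323 kPa.
Stress increase at mid-clay by the 2:1 spreading method:
Δσ = qB/(B+z) = 100×1.6/(1.6+5.8) = 21.622 kPa
Final effective stress: σ'_f = σ'_0 + Δσ = 66.323 + 21.622 = 87.945 kPa.
Normally consolidated clay, so the full stress increment lies on the virgin compression line:
S_c = C_c·H/(1+e₀)·log₁₀(σ'_f/σ'_0) = 0.23×6.2/(1+0.77)×log₁₀(87.945/66.323)
    = 0.80565 × 0.12255 = 0.09873 m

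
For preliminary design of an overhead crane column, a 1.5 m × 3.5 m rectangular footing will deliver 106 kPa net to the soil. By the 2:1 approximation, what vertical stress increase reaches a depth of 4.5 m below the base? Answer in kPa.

Δσ_z ≈ 11.6 kPa

By the 2:1 method the load spreads at 1 horizontal : 2 vertical, so at depth z the loaded area has grown by z in each plan dimension:
Δσ = qBL/((B+z)(L+z)) = 106×1.5×3.5/((1.5+4.5)(3.5+4.5)) = 11.594 kPa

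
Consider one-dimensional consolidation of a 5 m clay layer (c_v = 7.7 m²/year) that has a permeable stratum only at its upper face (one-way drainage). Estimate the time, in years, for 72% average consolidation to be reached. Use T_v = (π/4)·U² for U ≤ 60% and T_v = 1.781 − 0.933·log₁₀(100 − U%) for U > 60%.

Drainage path length: H_d = H = 5 m (single drainage).
U > 60%: T_v = 1.781 − 0.933·log₁₀(100 − 72) = 0.4308.
t = T_v·H_d²/c_v = 0.4308×5²/7.7 = 1.399 years.

t ≈ 1.4 years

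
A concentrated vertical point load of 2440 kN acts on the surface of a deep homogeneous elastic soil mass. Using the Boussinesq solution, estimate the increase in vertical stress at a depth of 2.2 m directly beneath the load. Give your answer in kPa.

Boussinesq vertical stress below a point load on an elastic half-space:
Δσ_z = 3P/(2πz²) · [1 + (r/z)²]^(−5/2)
r/z = 0/2.2 = 0; [1+(r/z)²]^(−5/2) = 1.
Δσ_z = 3×2440/(2π×2.2²) × 1 = 240.71 × 1 = 240.7 kPa

Δσ_z ≈ 241 kPa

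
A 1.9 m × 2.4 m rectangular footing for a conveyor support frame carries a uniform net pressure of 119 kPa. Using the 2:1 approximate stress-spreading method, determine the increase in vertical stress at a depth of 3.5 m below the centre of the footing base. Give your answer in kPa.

Δσ_z ≈ 17 kPa

By the 2:1 method the load spreads at 1 horizontal : 2 vertical, so at depth z the loaded area has grown by z in each plan dimension:
Δσ = qBL/((B+z)(L+z)) = 119×1.9×2.4/((1.9+3.5)(2.4+3.5)) = 17.032 kPa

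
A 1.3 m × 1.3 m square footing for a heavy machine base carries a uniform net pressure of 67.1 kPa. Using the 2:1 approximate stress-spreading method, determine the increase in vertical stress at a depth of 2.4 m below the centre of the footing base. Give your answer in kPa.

By the 2:1 method the load spreads at 1 horizontal : 2 vertical, so at depth z the loaded area has grown by z in each plan dimension:
Δσ = qBL/((B+z)(L+z)) = 67.1×1.3×1.3/((1.3+2.4)(1.3+2.4)) = 8.2833 kPa

Δσ_z ≈ 8.28 kPa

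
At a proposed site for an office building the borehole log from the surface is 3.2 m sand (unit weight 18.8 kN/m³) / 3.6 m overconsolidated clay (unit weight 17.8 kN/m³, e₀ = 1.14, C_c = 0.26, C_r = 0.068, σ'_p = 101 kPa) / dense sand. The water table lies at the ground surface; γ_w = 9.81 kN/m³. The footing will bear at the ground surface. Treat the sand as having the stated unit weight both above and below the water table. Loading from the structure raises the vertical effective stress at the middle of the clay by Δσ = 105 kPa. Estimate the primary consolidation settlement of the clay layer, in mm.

S_c ≈ 115 mm

Mid-depth of clay below the ground surface: z = 3.2 + 3.6/2 = 5 m.
Total vertical stress at mid-clay: σ_v = 18.8×3.2 + 17.8×1.8 = 92.2 kPa.
Pore pressure: u = 9.81×(5 − 0) = 49.05 kPa.
Initial effective stress: σ'_0 = σ_v − u = 92.2 − 49.05 = 43.15 kPa.
Final effective stress: σ'_f = 43.15 + 105 = 148.15 kPa.
σ'_f = 148.15 > σ'_p = 101 kPa, so the stress path crosses the preconsolidation pressure — recompression up to σ'_p, then virgin compression beyond:
S_c = H/(1+e₀)·[C_r·log₁₀(σ'_p/σ'_0) + C_c·log₁₀(σ'_f/σ'_p)]
    = 3.6/2.14 × [0.068×log₁₀(101/43.15) + 0.26×log₁₀(148.15/101)]
    = 1.6822 × [0.025115 + 0.043259] = 0.115 m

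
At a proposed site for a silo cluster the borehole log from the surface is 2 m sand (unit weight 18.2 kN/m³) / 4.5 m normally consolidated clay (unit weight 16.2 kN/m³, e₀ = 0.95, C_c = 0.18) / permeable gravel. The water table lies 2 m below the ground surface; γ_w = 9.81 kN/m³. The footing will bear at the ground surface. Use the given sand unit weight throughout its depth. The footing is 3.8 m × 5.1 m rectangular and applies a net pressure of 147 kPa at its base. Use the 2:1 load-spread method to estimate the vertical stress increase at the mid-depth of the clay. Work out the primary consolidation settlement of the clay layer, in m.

Mid-depth of clay below the ground surface: z = 2 + 4.5/2 = 4.25 m.
Total vertical stress at mid-clay: σ_v = 18.2×2 + 16.2×2.25 = 72.85 kPa.
Pore pressure: u = 9.81×(4.25 − 2) = 22.073 kPa.
Initial effective stress: σ'_0 = σ_v − u = 72.85 − 22.073 = 50.777 kPa.
Stress increase at mid-clay by the 2:1 spreading method:
Δσ = qBL/((B+z)(L+z)) = 147×3.8×5.1/((3.8+4.25)(5.1+4.25)) = 37.85 kPa
Final effective stress: σ'_f = σ'_0 + Δσ = 50.777 + 37.85 = 88.627 kPa.
Normally consolidated clay, so the full stress increment lies on the virgin compression line:
S_c = C_c·H/(1+e₀)·log₁₀(σ'_f/σ'_0) = 0.18×4.5/(1+0.95)×log₁₀(88.627/50.777)
    = 0.41538 × 0.2419 = 0.1005 m

S_c ≈ 0.1 m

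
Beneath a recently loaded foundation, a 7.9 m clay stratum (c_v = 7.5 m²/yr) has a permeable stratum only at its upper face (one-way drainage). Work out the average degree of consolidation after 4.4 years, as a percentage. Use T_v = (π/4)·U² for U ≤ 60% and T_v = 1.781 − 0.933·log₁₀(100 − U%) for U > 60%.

Drainage path length: H_d = H = 7.9 m (single drainage).
T_v = c_v·t/H_d² = 7.5×4.4/7.9² = 0.52876.
T_v = 0.52876 corresponds to the U > 60% branch:
U = 1 − 10^((1.781 − T_v)/0.933)/100 = 0.7801

U ≈ 78 %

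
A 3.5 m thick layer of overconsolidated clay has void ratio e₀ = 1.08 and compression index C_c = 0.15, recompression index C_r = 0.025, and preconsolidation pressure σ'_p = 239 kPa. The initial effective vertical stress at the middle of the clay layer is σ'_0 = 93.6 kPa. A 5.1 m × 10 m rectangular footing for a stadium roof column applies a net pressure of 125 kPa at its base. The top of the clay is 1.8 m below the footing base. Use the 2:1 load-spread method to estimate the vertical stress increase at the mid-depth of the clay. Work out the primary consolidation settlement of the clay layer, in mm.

S_c ≈ 8.37 mm

Mid-depth of clay below the footing base: z = 1.8 + 3.5/2 = 3.55 m.
Stress increase at mid-clay by the 2:1 spreading method:
Δσ = qBL/((B+z)(L+z)) = 125×5.1×10/((5.1+3.55)(10+3.55)) = 54.391 kPa
Final effective stress: σ'_f = 93.6 + 54.391 = 147.99 kPa.
σ'_f = 147.99 ≤ σ'_p = 239 kPa, so the clay remains overconsolidated and only the recompression index applies:
S_c = C_r·H/(1+e₀)·log₁₀(σ'_f/σ'_0) = 0.025×3.5/2.08×log₁₀(147.99/93.6)
    = 0.042068 × 0.19896 = 0.00837 m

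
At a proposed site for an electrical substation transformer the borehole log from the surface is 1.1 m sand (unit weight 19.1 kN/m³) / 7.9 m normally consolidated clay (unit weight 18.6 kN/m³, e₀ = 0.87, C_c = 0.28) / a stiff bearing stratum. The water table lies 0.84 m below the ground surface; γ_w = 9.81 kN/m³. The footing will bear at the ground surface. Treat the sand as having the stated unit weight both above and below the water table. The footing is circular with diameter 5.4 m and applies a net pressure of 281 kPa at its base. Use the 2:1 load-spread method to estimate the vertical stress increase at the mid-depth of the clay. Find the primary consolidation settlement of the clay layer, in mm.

S_c ≈ 452 mm

Mid-depth of clay below the ground surface: z = 1.1 + 7.9/2 = 5.05 m.
Total vertical stress at mid-clay: σ_v = 19.1×1.1 + 18.6×3.95 = 94.48 kPa.
Pore pressure: u = 9.81×(5.05 − 0.84) = 41.3 kPa.
Initial effective stress: σ'_0 = σ_v − u = 94.48 − 41.3 = 53.18 kPa.
Stress increase at mid-clay by the 2:1 spreading method:
Δσ ≈ qD²/(D+z)² = 281×5.4²/(5.4+5.05)² = 75.035 kPa
Final effective stress: σ'_f = σ'_0 + Δσ = 53.18 + 75.035 = 128.22 kPa.
Normally consolidated clay, so the full stress increment lies on the virgin compression line:
S_c = C_c·H/(1+e₀)·log₁₀(σ'_f/σ'_0) = 0.28×7.9/(1+0.87)×log₁₀(128.22/53.18)
    = 1.1829 × 0.38221 = 0.4521 m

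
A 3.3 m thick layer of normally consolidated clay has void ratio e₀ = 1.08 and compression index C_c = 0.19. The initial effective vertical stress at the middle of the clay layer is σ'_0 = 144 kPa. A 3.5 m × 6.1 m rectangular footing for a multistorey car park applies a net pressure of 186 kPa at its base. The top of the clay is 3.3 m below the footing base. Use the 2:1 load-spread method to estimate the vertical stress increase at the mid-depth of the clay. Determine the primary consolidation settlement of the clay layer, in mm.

S_c ≈ 33.9 mm

Mid-depth of clay below the footing base: z = 3.3 + 3.3/2 = 4.95 m.
Stress increase at mid-clay by the 2:1 spreading method:
Δσ = qBL/((B+z)(L+z)) = 186×3.5×6.1/((3.5+4.95)(6.1+4.95)) = 42.53 kPa
Final effective stress: σ'_f = σ'_0 + Δσ = 144 + 42.53 = 186.53 kPa.
Normally consolidated clay, so the full stress increment lies on the virgin compression line:
S_c = C_c·H/(1+e₀)·log₁₀(σ'_f/σ'_0) = 0.19×3.3/(1+1.08)×log₁₀(186.53/144)
    = 0.30144 × 0.11239 = 0.03388 m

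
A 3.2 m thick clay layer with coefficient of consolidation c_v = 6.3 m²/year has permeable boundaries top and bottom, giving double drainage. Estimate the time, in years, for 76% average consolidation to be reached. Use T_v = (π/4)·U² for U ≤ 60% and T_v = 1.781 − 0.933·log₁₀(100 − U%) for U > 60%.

Drainage path length: H_d = H/2 = 1.6 m (double drainage).
U > 60%: T_v = 1.781 − 0.933·log₁₀(100 − 76) = 0.49326.
t = T_v·H_d²/c_v = 0.49326×1.6²/6.3 = 0.2004 years.

t ≈ 0.2 years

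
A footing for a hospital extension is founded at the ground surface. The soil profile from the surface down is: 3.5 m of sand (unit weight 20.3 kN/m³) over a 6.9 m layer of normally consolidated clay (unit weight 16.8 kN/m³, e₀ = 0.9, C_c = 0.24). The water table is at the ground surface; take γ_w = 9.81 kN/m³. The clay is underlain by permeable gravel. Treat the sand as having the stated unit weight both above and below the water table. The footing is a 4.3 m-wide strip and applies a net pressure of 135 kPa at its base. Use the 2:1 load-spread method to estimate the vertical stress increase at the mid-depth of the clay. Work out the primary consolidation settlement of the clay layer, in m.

S_c ≈ 0.233 m

Mid-depth of clay below the ground surface: z = 3.5 + 6.9/2 = 6.95 m.
Total vertical stress at mid-clay: σ_v = 20.3×3.5 + 16.8×3.45 = 129.01 kPa.
Pore pressure: u = 9.81×(6.95 − 0) = 68.18 kPa.
Initial effective stress: σ'_0 = σ_v − u = 129.01 − 68.18 = 60.83 kPa.
Stress increase at mid-clay by the 2:1 spreading method:
Δσ = qB/(B+z) = 135×4.3/(4.3+6.95) = 51.6 kPa
Final effective stress: σ'_f = σ'_0 + Δσ = 60.83 + 51.6 = 112.43 kPa.
Normally consolidated clay, so the full stress increment lies on the virgin compression line:
S_c = C_c·H/(1+e₀)·log₁₀(σ'_f/σ'_0) = 0.24×6.9/(1+0.9)×log₁₀(112.43/60.83)
    = 0.87158 × 0.26676 = 0.2325 m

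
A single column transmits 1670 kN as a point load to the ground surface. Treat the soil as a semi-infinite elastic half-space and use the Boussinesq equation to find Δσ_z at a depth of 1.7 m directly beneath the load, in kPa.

Boussinesq vertical stress below a point load on an elastic half-space:
Δσ_z = 3P/(2πz²) · [1 + (r/z)²]^(−5/2)
r/z = 0/1.7 = 0; [1+(r/z)²]^(−5/2) = 1.
Δσ_z = 3×1670/(2π×1.7²) × 1 = 275.91 × 1 = 275.9 kPa

Δσ_z ≈ 276 kPa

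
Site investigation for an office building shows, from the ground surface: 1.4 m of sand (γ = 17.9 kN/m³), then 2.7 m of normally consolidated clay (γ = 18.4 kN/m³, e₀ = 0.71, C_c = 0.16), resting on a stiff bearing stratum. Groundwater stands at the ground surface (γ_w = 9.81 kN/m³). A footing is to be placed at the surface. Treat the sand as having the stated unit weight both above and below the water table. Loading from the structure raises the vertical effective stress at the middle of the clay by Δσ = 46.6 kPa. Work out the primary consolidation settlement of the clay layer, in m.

S_c ≈ 0.122 m

Mid-depth of clay below the ground surface: z = 1.4 + 2.7/2 = 2.75 m.
Total vertical stress at mid-clay: σ_v = 17.9×1.4 + 18.4×1.35 = 49.9 kPa.
Pore pressure: u = 9.81×(2.75 − 0) = 26.978 kPa.
Initial effective stress: σ'_0 = σ_v − u = 49.9 − 26.978 = 22.922 kPa.
Final effective stress: σ'_f = σ'_0 + Δσ = 22.922 + 46.6 = 69.522 kPa.
Normally consolidated clay, so the full stress increment lies on the virgin compression line:
S_c = C_c·H/(1+e₀)·log₁₀(σ'_f/σ'_0) = 0.16×2.7/(1+0.71)×log₁₀(69.522/22.922)
    = 0.25263 × 0.48187 = 0.1217 m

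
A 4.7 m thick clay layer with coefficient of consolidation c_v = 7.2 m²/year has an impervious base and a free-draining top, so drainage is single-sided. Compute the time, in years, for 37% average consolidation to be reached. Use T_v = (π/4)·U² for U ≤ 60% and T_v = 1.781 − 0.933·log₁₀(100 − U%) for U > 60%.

t ≈ 0.33 years

Drainage path length: H_d = H = 4.7 m (single drainage).
U ≤ 60%: T_v = (π/4)·U² = (π/4)×0.37² = 0.10752.
t = T_v·H_d²/c_v = 0.10752×4.7²/7.2 = 0.3299 years.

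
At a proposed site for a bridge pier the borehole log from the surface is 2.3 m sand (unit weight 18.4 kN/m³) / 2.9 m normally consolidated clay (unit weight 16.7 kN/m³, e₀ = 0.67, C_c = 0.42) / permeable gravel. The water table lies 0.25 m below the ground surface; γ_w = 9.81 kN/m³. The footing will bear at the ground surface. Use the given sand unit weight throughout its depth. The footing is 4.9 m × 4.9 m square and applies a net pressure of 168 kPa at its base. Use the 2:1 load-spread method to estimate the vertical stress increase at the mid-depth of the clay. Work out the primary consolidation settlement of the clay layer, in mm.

S_c ≈ 312 mm

Mid-depth of clay below the ground surface: z = 2.3 + 2.9/2 = 3.75 m.
Total vertical stress at mid-clay: σ_v = 18.4×2.3 + 16.7×1.45 = 66.535 kPa.
Pore pressure: u = 9.81×(3.75 − 0.25) = 34.335 kPa.
Initial effective stress: σ'_0 = σ_v − u = 66.535 − 34.335 = 32.2 kPa.
Stress increase at mid-clay by the 2:1 spreading method:
Δσ = qBL/((B+z)(L+z)) = 168×4.9×4.9/((4.9+3.75)(4.9+3.75)) = 53.91 kPa
Final effective stress: σ'_f = σ'_0 + Δσ = 32.2 + 53.91 = 86.11 kPa.
Normally consolidated clay, so the full stress increment lies on the virgin compression line:
S_c = C_c·H/(1+e₀)·log₁₀(σ'_f/σ'_0) = 0.42×2.9/(1+0.67)×log₁₀(86.11/32.2)
    = 0.72934 × 0.4272 = 0.3116 m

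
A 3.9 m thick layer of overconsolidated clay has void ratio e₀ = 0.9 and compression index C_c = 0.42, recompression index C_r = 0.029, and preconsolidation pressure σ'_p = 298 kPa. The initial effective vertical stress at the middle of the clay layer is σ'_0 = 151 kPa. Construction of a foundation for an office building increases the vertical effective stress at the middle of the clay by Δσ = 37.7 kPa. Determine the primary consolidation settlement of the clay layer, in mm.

S_c ≈ 5.76 mm

Final effective stress: σ'_f = 151 + 37.7 = 188.7 kPa.
σ'_f = 188.7 ≤ σ'_p = 298 kPa, so the clay remains overconsolidated and only the recompression index applies:
S_c = C_r·H/(1+e₀)·log₁₀(σ'_f/σ'_0) = 0.029×3.9/1.9×log₁₀(188.7/151)
    = 0.059525 × 0.096795 = 0.005762 m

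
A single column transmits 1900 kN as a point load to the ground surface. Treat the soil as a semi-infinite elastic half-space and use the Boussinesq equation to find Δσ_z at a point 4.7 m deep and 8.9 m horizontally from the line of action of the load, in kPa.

Boussinesq vertical stress below a point load on an elastic half-space:
Δσ_z = 3P/(2πz²) · [1 + (r/z)²]^(−5/2)
r/z = 8.9/4.7 = 1.8936; [1+(r/z)²]^(−5/2) = 0.022206.
Δσ_z = 3×1900/(2π×4.7²) × 0.022206 = 41.068 × 0.022206 = 0.912 kPa

Δσ_z ≈ 0.912 kPa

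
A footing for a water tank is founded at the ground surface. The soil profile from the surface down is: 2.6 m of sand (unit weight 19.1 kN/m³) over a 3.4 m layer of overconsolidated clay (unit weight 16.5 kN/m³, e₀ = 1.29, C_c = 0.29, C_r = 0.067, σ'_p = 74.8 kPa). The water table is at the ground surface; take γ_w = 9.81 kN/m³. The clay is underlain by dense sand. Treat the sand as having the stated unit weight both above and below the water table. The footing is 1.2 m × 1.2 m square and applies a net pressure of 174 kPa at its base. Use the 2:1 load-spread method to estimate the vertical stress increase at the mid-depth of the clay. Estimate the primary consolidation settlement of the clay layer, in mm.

Mid-depth of clay below the ground surface: z = 2.6 + 3.4/2 = 4.3 m.
Total vertical stress at mid-clay: σ_v = 19.1×2.6 + 16.5×1.7 = 77.71 kPa.
Pore pressure: u = 9.81×(4.3 − 0) = 42.183 kPa.
Initial effective stress: σ'_0 = σ_v − u = 77.71 − 42.183 = 35.527 kPa.
Stress increase at mid-clay by the 2:1 spreading method:
Δσ = qBL/((B+z)(L+z)) = 174×1.2×1.2/((1.2+4.3)(1.2+4.3)) = 8.283 kPa
Final effective stress: σ'_f = 35.527 + 8.283 = 43.81 kPa.
σ'_f = 43.81 ≤ σ'_p = 74.8 kPa, so the clay remains overconsolidated and only the recompression index applies:
S_c = C_r·H/(1+e₀)·log₁₀(σ'_f/σ'_0) = 0.067×3.4/2.29×log₁₀(43.81/35.527)
    = 0.099475 × 0.091015 = 0.009054 m

S_c ≈ 9.05 mm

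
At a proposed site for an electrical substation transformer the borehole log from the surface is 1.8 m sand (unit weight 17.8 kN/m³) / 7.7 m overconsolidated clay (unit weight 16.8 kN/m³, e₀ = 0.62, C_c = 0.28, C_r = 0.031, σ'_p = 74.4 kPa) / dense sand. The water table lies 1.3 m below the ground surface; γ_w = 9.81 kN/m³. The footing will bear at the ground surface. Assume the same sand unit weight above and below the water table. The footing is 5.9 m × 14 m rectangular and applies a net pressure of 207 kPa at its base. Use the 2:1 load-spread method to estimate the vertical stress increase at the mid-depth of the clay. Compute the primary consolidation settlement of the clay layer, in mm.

Mid-depth of clay below the ground surface: z = 1.8 + 7.7/2 = 5.65 m.
Total vertical stress at mid-clay: σ_v = 17.8×1.8 + 16.8×3.85 = 96.72 kPa.
Pore pressure: u = 9.81×(5.65 − 1.3) = 42.673 kPa.
Initial effective stress: σ'_0 = σ_v − u = 96.72 − 42.673 = 54.047 kPa.
Stress increase at mid-clay by the 2:1 spreading method:
Δσ = qBL/((B+z)(L+z)) = 207×5.9×14/((5.9+5.65)(14+5.65)) = 75.337 kPa
Final effective stress: σ'_f = 54.047 + 75.337 = 129.38 kPa.
σ'_f = 129.38 > σ'_p = 74.4 kPa, so the stress path crosses the preconsolidation pressure — recompression up to σ'_p, then virgin compression beyond:
S_c = H/(1+e₀)·[C_r·log₁₀(σ'_p/σ'_0) + C_c·log₁₀(σ'_f/σ'_p)]
    = 7.7/1.62 × [0.031×log₁₀(74.4/54.047) + 0.28×log₁₀(129.38/74.4)]
    = 4.7531 × [0.0043028 + 0.067282] = 0.3402 m

S_c ≈ 340 mm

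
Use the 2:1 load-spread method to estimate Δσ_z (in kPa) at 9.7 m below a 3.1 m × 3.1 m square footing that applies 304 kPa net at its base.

By the 2:1 method the load spreads at 1 horizontal : 2 vertical, so at depth z the loaded area has grown by z in each plan dimension:
Δσ = qBL/((B+z)(L+z)) = 304×3.1×3.1/((3.1+9.7)(3.1+9.7)) = 17.831 kPa

Δσ_z ≈ 17.8 kPa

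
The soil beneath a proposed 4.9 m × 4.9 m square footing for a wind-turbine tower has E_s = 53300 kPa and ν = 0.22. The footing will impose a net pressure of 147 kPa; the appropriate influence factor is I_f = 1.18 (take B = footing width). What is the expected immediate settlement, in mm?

Immediate (elastic) settlement: S_e = q·B·(1−ν²)/E_s · I_f.
S_e = 147 × 4.9 × (1 − 0.22²) / 53300 × 1.18
    = 147 × 4.9 × 0.9516 / 53300 × 1.18
    = 0.01517 m = 15.17 mm

S_e ≈ 15.2 mm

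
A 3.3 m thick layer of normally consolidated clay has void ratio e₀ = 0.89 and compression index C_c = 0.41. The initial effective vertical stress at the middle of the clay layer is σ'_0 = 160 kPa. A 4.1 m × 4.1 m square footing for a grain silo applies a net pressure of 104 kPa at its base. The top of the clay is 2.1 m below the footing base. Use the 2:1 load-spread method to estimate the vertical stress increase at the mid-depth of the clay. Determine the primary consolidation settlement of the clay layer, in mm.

Mid-depth of clay below the footing base: z = 2.1 + 3.3/2 = 3.75 m.
Stress increase at mid-clay by the 2:1 spreading method:
Δσ = qBL/((B+z)(L+z)) = 104×4.1×4.1/((4.1+3.75)(4.1+3.75)) = 28.37 kPa
Final effective stress: σ'_f = σ'_0 + Δσ = 160 + 28.37 = 188.37 kPa.
Normally consolidated clay, so the full stress increment lies on the virgin compression line:
S_c = C_c·H/(1+e₀)·log₁₀(σ'_f/σ'_0) = 0.41×3.3/(1+0.89)×log₁₀(188.37/160)
    = 0.71587 × 0.070892 = 0.05075 m

S_c ≈ 50.7 mm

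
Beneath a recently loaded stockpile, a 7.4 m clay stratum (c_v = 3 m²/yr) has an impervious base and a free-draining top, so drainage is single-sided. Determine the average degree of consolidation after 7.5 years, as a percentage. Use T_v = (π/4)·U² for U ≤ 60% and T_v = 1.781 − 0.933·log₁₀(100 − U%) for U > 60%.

U ≈ 70.6 %

Drainage path length: H_d = H = 7.4 m (single drainage).
T_v = c_v·t/H_d² = 3×7.5/7.4² = 0.41088.
T_v = 0.41088 corresponds to the U > 60% branch:
U = 1 − 10^((1.781 − T_v)/0.933)/100 = 0.7059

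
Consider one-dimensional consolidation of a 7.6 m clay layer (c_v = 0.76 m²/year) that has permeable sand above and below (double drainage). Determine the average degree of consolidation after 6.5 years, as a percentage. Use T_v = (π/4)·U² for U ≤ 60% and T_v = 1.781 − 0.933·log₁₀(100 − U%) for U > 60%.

Drainage path length: H_d = H/2 = 3.8 m (double drainage).
T_v = c_v·t/H_d² = 0.76×6.5/3.8² = 0.34211.
T_v = 0.34211 corresponds to the U > 60% branch:
U = 1 − 10^((1.781 − T_v)/0.933)/100 = 0.6515

U ≈ 65.1 %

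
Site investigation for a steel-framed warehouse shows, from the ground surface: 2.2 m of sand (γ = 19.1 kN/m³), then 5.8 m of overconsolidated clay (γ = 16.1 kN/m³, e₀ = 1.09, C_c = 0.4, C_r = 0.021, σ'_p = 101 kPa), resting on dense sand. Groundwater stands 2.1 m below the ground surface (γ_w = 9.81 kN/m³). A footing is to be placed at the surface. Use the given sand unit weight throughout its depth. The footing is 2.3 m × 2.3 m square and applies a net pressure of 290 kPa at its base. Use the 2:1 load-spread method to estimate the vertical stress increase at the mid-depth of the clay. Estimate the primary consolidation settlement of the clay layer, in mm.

Mid-depth of clay below the ground surface: z = 2.2 + 5.8/2 = 5.1 m.
Total vertical stress at mid-clay: σ_v = 19.1×2.2 + 16.1×2.9 = 88.71 kPa.
Pore pressure: u = 9.81×(5.1 − 2.1) = 29.43 kPa.
Initial effective stress: σ'_0 = σ_v − u = 88.71 − 29.43 = 59.28 kPa.
Stress increase at mid-clay by the 2:1 spreading method:
Δσ = qBL/((B+z)(L+z)) = 290×2.3×2.3/((2.3+5.1)(2.3+5.1)) = 28.015 kPa
Final effective stress: σ'_f = 59.28 + 28.015 = 87.295 kPa.
σ'_f = 87.295 ≤ σ'_p = 101 kPa, so the clay remains overconsolidated and only the recompression index applies:
S_c = C_r·H/(1+e₀)·log₁₀(σ'_f/σ'_0) = 0.021×5.8/2.09×log₁₀(87.295/59.28)
    = 0.058277 × 0.16808 = 0.009795 m

S_c ≈ 9.8 mm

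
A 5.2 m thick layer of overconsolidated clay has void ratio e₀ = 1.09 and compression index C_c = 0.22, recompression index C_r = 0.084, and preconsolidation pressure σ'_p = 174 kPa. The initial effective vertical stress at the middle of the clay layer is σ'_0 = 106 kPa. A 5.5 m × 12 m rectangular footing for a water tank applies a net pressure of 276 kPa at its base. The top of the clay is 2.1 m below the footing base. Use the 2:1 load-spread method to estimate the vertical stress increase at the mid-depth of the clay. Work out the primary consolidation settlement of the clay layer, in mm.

Mid-depth of clay below the footing base: z = 2.1 + 5.2/2 = 4.7 m.
Stress increase at mid-clay by the 2:1 spreading method:
Δσ = qBL/((B+z)(L+z)) = 276×5.5×12/((5.5+4.7)(12+4.7)) = 106.94 kPa
Final effective stress: σ'_f = 106 + 106.94 = 212.94 kPa.
σ'_f = 212.94 > σ'_p = 174 kPa, so the stress path crosses the preconsolidation pressure — recompression up to σ'_p, then virgin compression beyond:
S_c = H/(1+e₀)·[C_r·log₁₀(σ'_p/σ'_0) + C_c·log₁₀(σ'_f/σ'_p)]
    = 5.2/2.09 × [0.084×log₁₀(174/106) + 0.22×log₁₀(212.94/174)]
    = 2.488 × [0.01808 + 0.019296] = 0.09299 m

S_c ≈ 93 mm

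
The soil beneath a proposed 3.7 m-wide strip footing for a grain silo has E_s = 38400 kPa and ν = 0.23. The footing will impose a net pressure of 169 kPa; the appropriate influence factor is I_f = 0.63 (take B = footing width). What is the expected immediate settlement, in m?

Immediate (elastic) settlement: S_e = q·B·(1−ν²)/E_s · I_f.
S_e = 169 × 3.7 × (1 − 0.23²) / 38400 × 0.63
    = 169 × 3.7 × 0.9471 / 38400 × 0.63
    = 0.009716 m

S_e ≈ 0.00972 m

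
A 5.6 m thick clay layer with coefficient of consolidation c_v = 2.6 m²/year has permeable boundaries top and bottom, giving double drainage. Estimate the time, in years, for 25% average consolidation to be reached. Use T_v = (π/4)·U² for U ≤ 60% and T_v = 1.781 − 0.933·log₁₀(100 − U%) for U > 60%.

Drainage path length: H_d = H/2 = 2.8 m (double drainage).
U ≤ 60%: T_v = (π/4)·U² = (π/4)×0.25² = 0.049087.
t = T_v·H_d²/c_v = 0.049087×2.8²/2.6 = 0.148 years.

t ≈ 0.148 years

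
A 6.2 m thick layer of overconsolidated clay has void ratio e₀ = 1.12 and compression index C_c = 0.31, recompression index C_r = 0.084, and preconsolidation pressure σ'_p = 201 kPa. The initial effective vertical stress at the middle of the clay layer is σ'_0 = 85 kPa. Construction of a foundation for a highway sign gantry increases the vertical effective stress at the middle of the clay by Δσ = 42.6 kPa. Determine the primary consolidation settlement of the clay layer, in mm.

Final effective stress: σ'_f = 85 + 42.6 = 127.6 kPa.
σ'_f = 127.6 ≤ σ'_p = 201 kPa, so the clay remains overconsolidated and only the recompression index applies:
S_c = C_r·H/(1+e₀)·log₁₀(σ'_f/σ'_0) = 0.084×6.2/2.12×log₁₀(127.6/85)
    = 0.24566 × 0.17643 = 0.04334 m

S_c ≈ 43.3 mm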